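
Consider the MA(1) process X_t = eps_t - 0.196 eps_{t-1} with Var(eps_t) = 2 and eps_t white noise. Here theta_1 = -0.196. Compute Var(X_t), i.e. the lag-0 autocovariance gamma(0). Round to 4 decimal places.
\gamma(0) = 2.0768

For an MA(q) process X_t = eps_t + sum_i theta_i eps_{t-i} with
Var(eps_t) = sigma^2, the variance is
  gamma(0) = sigma^2 * (1 + sum_i theta_i^2).
  sum_i theta_i^2 = (-0.196)^2 = 0.038416.
  gamma(0) = 2 * (1 + 0.038416) = 2 * 1.038416 = 2.076832, which rounds to 2.0768.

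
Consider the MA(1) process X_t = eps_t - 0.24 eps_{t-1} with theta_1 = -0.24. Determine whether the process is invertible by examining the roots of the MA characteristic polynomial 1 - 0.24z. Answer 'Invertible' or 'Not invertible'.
\text{Invertible}

The MA(q) characteristic polynomial is P(z) = 1 - 0.24z.
Invertibility requires all roots to lie outside the unit circle, i.e. |z| > 1 for every root.
This is linear in z: 1 + (-0.24) z = 0  =>  z = -1/(-0.24) = 4.166667,  |z| = 4.166667.
Moduli of all roots: 4.1667.
All moduli strictly greater than 1? Yes.
Verdict: Invertible.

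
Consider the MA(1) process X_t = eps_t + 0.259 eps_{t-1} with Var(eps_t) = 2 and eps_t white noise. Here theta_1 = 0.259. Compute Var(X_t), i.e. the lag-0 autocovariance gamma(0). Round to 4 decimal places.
\gamma(0) = 2.1342

For an MA(q) process X_t = eps_t + sum_i theta_i eps_{t-i} with
Var(eps_t) = sigma^2, the variance is
  gamma(0) = sigma^2 * (1 + sum_i theta_i^2).
  sum_i theta_i^2 = (0.259)^2 = 0.067081.
  gamma(0) = 2 * (1 + 0.067081) = 2 * 1.067081 = 2.134162, which rounds to 2.1342.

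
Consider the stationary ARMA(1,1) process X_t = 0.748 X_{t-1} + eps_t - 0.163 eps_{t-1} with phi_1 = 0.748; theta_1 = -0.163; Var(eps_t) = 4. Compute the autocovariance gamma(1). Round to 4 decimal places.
\gamma(1) = 4.6645

Multiply the model equation by X_{t-k} and take expectations. With theta_0 = psi_0 = 1 and psi_j the MA(infinity) weights, this gives
  gamma(k) - sum_i phi_i gamma(k-i) = c_k,
  c_k = sigma^2 * sum_{j=k..q} theta_j psi_{j-k}   (c_k = 0 for k > q),
using gamma(-m) = gamma(m).
psi-weights needed (psi_j = theta_j + sum_i phi_i psi_{j-i}):
  psi_1 = theta_1 + phi_1 = -0.163 + (0.748) = 0.585
Right-hand sides:
  c_0 = sigma^2 (1 + theta_1 psi_1) = 4 * (1 + (-0.163)(0.585)) = 4 * 0.904645 = 3.61858
  c_1 = sigma^2 theta_1 = 4 * (-0.163) = -0.652
  c_2 = 0
Equations for k = 0 and k = 1 (AR order 1):
  gamma(0) = phi_1 gamma(1) + c_0
  gamma(1) = phi_1 gamma(0) + c_1
Substituting the second into the first: gamma(0) (1 - phi_1^2) = c_0 + phi_1 c_1, so
  gamma(0) = (c_0 + phi_1 c_1) / (1 - phi_1^2) = (3.61858 + (0.748)(-0.652)) / (1 - (0.748)^2) = 3.130884 / 0.440496 = 7.107633.
  gamma(1) = phi_1 gamma(0) + c_1 = (0.748)(7.107633) + (-0.652) = 4.66451.
Therefore gamma(1) = 4.6645 (to 4 decimal places).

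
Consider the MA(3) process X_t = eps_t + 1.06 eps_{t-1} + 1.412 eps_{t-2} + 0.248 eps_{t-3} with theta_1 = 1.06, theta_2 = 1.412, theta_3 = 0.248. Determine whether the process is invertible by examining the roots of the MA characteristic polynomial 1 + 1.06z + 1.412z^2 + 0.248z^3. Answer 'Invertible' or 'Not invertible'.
\text{Not invertible}

The MA(q) characteristic polynomial is P(z) = 1 + 1.06z + 1.412z^2 + 0.248z^3.
Invertibility requires all roots to lie outside the unit circle, i.e. |z| > 1 for every root.
Degree 3: look for a simple real root z0 first, then factor out (1 - z/z0) and solve the remaining quadratic.
Testing z0 = -5: P(-5) = 1 + (1.06)(-5) + (1.412)(-5)^2 + (0.248)(-5)^3
  = 1 + (-5.3) + (35.3) + (-31) = 0.  So z_0 = -5 is a root, |z_0| = 5.
Divide out the factor (1 + 0.2 z) = (1 - z/z0) (since 1/z0 = -0.2):
  P(z) = (1 + 0.2 z)(1 + (0.86) z + (1.24) z^2)
  [check: z-coef 0.86 - (-0.2) = 1.06; z^2-coef 1.24 - (-0.2)(0.86) = 1.412; z^3-coef -(-0.2)(1.24) = 0.248.]
Remaining roots from the quadratic factor 1 + (0.86) z + (1.24) z^2:
  Set 1 + (0.86) z + (1.24) z^2 = 0, i.e. a z^2 + b z + c = 0 with a = 1.24, b = 0.86, c = 1.
  Discriminant D = b^2 - 4ac = (0.86)^2 - 4*(1.24)*1 = 0.7396 - (4.96) = -4.2204.
  D < 0, so the roots are the complex-conjugate pair z = (-b +/- i sqrt(-D)) / (2a) = -0.3468 +/- 0.8284i.
  For a conjugate pair |z|^2 = z * conj(z) = (product of roots) = c/a = 1/(1.24) = 0.806452, so |z| = sqrt(0.806452) = 0.898 for both roots.
Moduli of all roots: 5.0000, 0.8980, 0.8980.
All moduli strictly greater than 1? No.
Verdict: Not invertible.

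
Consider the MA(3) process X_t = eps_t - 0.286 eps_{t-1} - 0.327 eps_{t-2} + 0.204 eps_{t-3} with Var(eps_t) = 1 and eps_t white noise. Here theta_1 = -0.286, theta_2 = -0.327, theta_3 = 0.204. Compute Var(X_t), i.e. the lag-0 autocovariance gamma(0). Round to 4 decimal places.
\gamma(0) = 1.2303

For an MA(q) process X_t = eps_t + sum_i theta_i eps_{t-i} with
Var(eps_t) = sigma^2, the variance is
  gamma(0) = sigma^2 * (1 + sum_i theta_i^2).
  sum_i theta_i^2 = (-0.286)^2 + (-0.327)^2 + (0.204)^2 = 0.081796 + 0.106929 + 0.041616 = 0.230341.
  gamma(0) = 1 * (1 + 0.230341) = 1 * 1.230341 = 1.230341, which rounds to 1.2303.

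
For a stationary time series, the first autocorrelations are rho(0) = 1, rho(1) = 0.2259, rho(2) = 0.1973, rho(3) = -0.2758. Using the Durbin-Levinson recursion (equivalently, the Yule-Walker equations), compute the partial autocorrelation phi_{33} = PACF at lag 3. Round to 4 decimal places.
\phi_{33} = -0.3760

The PACF at lag k is phi_{kk}, the last component of the solution
to the Yule-Walker system G_k phi = r_k where
  (G_k)_{ij} = rho(|i - j|), (r_k)_i = rho(i), i,j = 1..k.
Equivalently, Durbin-Levinson gives phi_{kk} iteratively:
  phi_{11} = rho(1)
  phi_{kk} = [rho(k) - sum_{j=1..k-1} phi_{k-1,j} rho(k-j)]
            / [1 - sum_{j=1..k-1} phi_{k-1,j} rho(j)],
  phi_{k,j} = phi_{k-1,j} - phi_{kk} phi_{k-1,k-j},  j = 1..k-1.
Step k = 1:
  phi_11 = rho(1) = 0.2259.
Step k = 2:
  phi_22 = [rho(2) - phi_11 rho(1)] / [1 - phi_11 rho(1)] = [0.1973 - (0.2259)(0.2259)] / [1 - (0.2259)(0.2259)]
         = 0.14626919 / 0.94896919 = 0.154135.
  Update: phi_21 = phi_11 - phi_22 phi_11 = 0.2259 - (0.154135)(0.2259) = 0.191081.
Step k = 3:
  phi_33 = [rho(3) - phi_21 rho(2) - phi_22 rho(1)] / [1 - phi_21 rho(1) - phi_22 rho(2)]
    numerator   = -0.2758 - (0.191081)(0.1973) - (0.154135)(0.2259) = -0.34831933
    denominator = 1 - (0.191081)(0.2259) - (0.154135)(0.1973) = 0.92642402
  phi_33 = -0.34831933 / 0.92642402 = -0.376.
Therefore phi_{33} = -0.3760.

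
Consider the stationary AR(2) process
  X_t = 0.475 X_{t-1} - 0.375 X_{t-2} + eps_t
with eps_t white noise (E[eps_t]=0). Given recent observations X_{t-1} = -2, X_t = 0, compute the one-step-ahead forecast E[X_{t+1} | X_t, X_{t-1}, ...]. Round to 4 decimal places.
E[X_{t+1} \mid \mathcal F_t] = 0.7500

For an AR(p) model X_t = c + sum_i phi_i X_{t-i} + eps_t, the
one-step-ahead conditional mean is
  E[X_{t+1} | X_t, ...] = c + sum_i phi_i X_{t+1-i}.
Substitute known values:
  E[X_{t+1} | ...] = (0.475) * (0) + (-0.375) * (-2)
                   = 0.7500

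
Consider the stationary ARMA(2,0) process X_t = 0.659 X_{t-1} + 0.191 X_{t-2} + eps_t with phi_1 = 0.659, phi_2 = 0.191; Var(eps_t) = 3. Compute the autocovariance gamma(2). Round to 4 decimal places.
\gamma(2) = 6.7353

Multiply the model equation by X_{t-k} and take expectations. With theta_0 = psi_0 = 1 and psi_j the MA(infinity) weights, this gives
  gamma(k) - sum_i phi_i gamma(k-i) = c_k,
  c_k = sigma^2 * sum_{j=k..q} theta_j psi_{j-k}   (c_k = 0 for k > q),
using gamma(-m) = gamma(m).
Pure AR (q = 0): c_0 = sigma^2 = 3, c_k = 0 for k >= 1.
Equations for k = 0, 1, 2 (AR order 2, c_2 = 0):
  (E0) gamma(0) = phi_1 gamma(1) + phi_2 gamma(2) + c_0
  (E1) gamma(1) = phi_1 gamma(0) + phi_2 gamma(1) + c_1
  (E2) gamma(2) = phi_1 gamma(1) + phi_2 gamma(0)
From (E1): gamma(1) = A gamma(0) + B with
  A = phi_1 / (1 - phi_2) = 0.659 / 0.809 = 0.814586,   B = c_1 / (1 - phi_2) = 0 / 0.809 = 0.
Insert (E2) into (E0): gamma(0) (1 - phi_2^2) = phi_1 (1 + phi_2) gamma(1) + c_0.
  phi_1 (1 + phi_2) = (0.659)(1.191) = 0.784869,   1 - phi_2^2 = 0.963519.
Replace gamma(1) by A gamma(0) + B and collect gamma(0):
  gamma(0) [0.963519 - (0.784869)(0.814586)] = c_0 = 3
  gamma(0) * 0.324176 = 3
  gamma(0) = 3 / 0.324176 = 9.254239.
  gamma(1) = A gamma(0) = (0.814586)(9.254239) = 7.538372.
  gamma(2) = phi_1 gamma(1) + phi_2 gamma(0) = (0.659)(7.538372) + (0.191)(9.254239) = 6.735347.
Therefore gamma(2) = 6.7353 (to 4 decimal places).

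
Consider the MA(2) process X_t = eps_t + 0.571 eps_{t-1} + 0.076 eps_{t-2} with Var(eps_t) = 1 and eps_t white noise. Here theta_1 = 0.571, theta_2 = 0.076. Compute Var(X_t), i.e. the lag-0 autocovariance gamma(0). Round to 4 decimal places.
\gamma(0) = 1.3318

For an MA(q) process X_t = eps_t + sum_i theta_i eps_{t-i} with
Var(eps_t) = sigma^2, the variance is
  gamma(0) = sigma^2 * (1 + sum_i theta_i^2).
  sum_i theta_i^2 = (0.571)^2 + (0.076)^2 = 0.326041 + 0.005776 = 0.331817.
  gamma(0) = 1 * (1 + 0.331817) = 1 * 1.331817 = 1.331817, which rounds to 1.3318.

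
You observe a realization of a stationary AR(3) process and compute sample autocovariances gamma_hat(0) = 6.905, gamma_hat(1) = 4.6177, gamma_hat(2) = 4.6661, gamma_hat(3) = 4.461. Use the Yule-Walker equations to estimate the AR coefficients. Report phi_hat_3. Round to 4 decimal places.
\hat\phi_{3} = 0.2280

The Yule-Walker equations for an AR(p) process read, in matrix form,
  Gamma_p phi = r_p,   with   (Gamma_p)_{ij} = gamma(|i - j|),
                       (r_p)_i = gamma(i),   i,j = 1..p.
Substitute the sample gammas (Toeplitz matrix and right-hand side of size 3):
  Gamma_p = [[6.905, 4.6177, 4.6661], [4.6177, 6.905, 4.6177], [4.6661, 4.6177, 6.905]]
  r_p     = [4.6177, 4.6661, 4.461]
Written out (R1..R3):
  (R1) 6.905 phi_1 + 4.6177 phi_2 + 4.6661 phi_3 = 4.6177
  (R2) 4.6177 phi_1 + 6.905 phi_2 + 4.6177 phi_3 = 4.6661
  (R3) 4.6661 phi_1 + 4.6177 phi_2 + 6.905 phi_3 = 4.461
Gaussian elimination:
  R2 <- R2 - (4.6177/6.905) R1 = R2 - (0.668747) R1:  3.816926 phi_2 + 1.497258 phi_3 = 1.578026
  R3 <- R3 - (4.6661/6.905) R1 = R3 - (0.675757) R1:  1.497258 phi_2 + 3.751852 phi_3 = 1.340558
  R3 <- R3 - (1.497258/3.816926) R2 = R3 - (0.392268) R2:  3.164525 phi_3 = 0.721549
Back-substitution:
  phi_hat_3 = 0.721549 / 3.164525 = 0.228012
  phi_hat_2 = (1.578026 - (1.497258)(0.228012)) / 3.816926 = 0.323987
  phi_hat_1 = (4.6177 - (4.6177)(0.323987) - (4.6661)(0.228012)) / 6.905 = 0.298002
So phi_hat = [0.2980, 0.3240, 0.2280].
Therefore phi_hat_3 = 0.2280.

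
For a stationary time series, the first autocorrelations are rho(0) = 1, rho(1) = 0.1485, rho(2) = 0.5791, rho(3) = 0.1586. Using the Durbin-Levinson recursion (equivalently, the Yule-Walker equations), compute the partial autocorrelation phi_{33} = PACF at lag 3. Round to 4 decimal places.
\phi_{33} = 0.0560

The PACF at lag k is phi_{kk}, the last component of the solution
to the Yule-Walker system G_k phi = r_k where
  (G_k)_{ij} = rho(|i - j|), (r_k)_i = rho(i), i,j = 1..k.
Equivalently, Durbin-Levinson gives phi_{kk} iteratively:
  phi_{11} = rho(1)
  phi_{kk} = [rho(k) - sum_{j=1..k-1} phi_{k-1,j} rho(k-j)]
            / [1 - sum_{j=1..k-1} phi_{k-1,j} rho(j)],
  phi_{k,j} = phi_{k-1,j} - phi_{kk} phi_{k-1,k-j},  j = 1..k-1.
Step k = 1:
  phi_11 = rho(1) = 0.1485.
Step k = 2:
  phi_22 = [rho(2) - phi_11 rho(1)] / [1 - phi_11 rho(1)] = [0.5791 - (0.1485)(0.1485)] / [1 - (0.1485)(0.1485)]
         = 0.55704775 / 0.97794775 = 0.569609.
  Update: phi_21 = phi_11 - phi_22 phi_11 = 0.1485 - (0.569609)(0.1485) = 0.063913.
Step k = 3:
  phi_33 = [rho(3) - phi_21 rho(2) - phi_22 rho(1)] / [1 - phi_21 rho(1) - phi_22 rho(2)]
    numerator   = 0.1586 - (0.063913)(0.5791) - (0.569609)(0.1485) = 0.03700101
    denominator = 1 - (0.063913)(0.1485) - (0.569609)(0.5791) = 0.66064839
  phi_33 = 0.03700101 / 0.66064839 = 0.056.
Therefore phi_{33} = 0.0560.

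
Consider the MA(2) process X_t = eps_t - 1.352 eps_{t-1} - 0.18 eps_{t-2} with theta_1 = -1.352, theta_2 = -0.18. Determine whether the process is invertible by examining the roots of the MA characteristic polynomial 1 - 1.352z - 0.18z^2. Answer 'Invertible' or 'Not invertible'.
\text{Not invertible}

The MA(q) characteristic polynomial is P(z) = 1 - 1.352z - 0.18z^2.
Invertibility requires all roots to lie outside the unit circle, i.e. |z| > 1 for every root.
Set 1 + (-1.352) z + (-0.18) z^2 = 0, i.e. a z^2 + b z + c = 0 with a = -0.18, b = -1.352, c = 1.
Discriminant D = b^2 - 4ac = (-1.352)^2 - 4*(-0.18)*1 = 1.827904 - (-0.72) = 2.547904.
D >= 0, so the roots are real: z = (-b +/- sqrt(D)) / (2a) = (1.352 +/- 1.596216) / (-0.36).
  z_1 = (1.352 + 1.596216) / (-0.36) = -8.1895,   |z_1| = 8.1895.
  z_2 = (1.352 - 1.596216) / (-0.36) = 0.6784,   |z_2| = 0.6784.
Moduli of all roots: 8.1895, 0.6784.
All moduli strictly greater than 1? No.
Verdict: Not invertible.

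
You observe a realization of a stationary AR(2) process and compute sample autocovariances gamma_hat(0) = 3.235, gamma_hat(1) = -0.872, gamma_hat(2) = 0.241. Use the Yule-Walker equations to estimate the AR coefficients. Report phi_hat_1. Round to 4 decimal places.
\hat\phi_{1} = -0.2690

The Yule-Walker equations for an AR(p) process read, in matrix form,
  Gamma_p phi = r_p,   with   (Gamma_p)_{ij} = gamma(|i - j|),
                       (r_p)_i = gamma(i),   i,j = 1..p.
Substitute the sample gammas (Toeplitz matrix and right-hand side of size 2):
  Gamma_p = [[3.235, -0.872], [-0.872, 3.235]]
  r_p     = [-0.872, 0.241]
Written out:
  3.235 phi_1 - 0.872 phi_2 = -0.872
  -0.872 phi_1 + 3.235 phi_2 = 0.241
Solve by Cramer's rule:
  det = gamma(0)^2 - gamma(1)^2 = (3.235)^2 - (-0.872)^2 = 10.465225 - 0.760384 = 9.704841
  phi_hat_1 = [gamma(1) gamma(0) - gamma(1) gamma(2)] / det = [(-0.872)(3.235) - (-0.872)(0.241)] / 9.704841 = -2.610768 / 9.704841 = -0.269
  phi_hat_2 = [gamma(0) gamma(2) - gamma(1)^2] / det = [(3.235)(0.241) - (-0.872)^2] / 9.704841 = 0.019251 / 9.704841 = 0.002
So phi_hat = [-0.2690, 0.0020].
Therefore phi_hat_1 = -0.2690.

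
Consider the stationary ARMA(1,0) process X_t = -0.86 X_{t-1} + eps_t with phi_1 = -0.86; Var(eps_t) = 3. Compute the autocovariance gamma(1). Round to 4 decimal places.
\gamma(1) = -9.9078

Multiply the model equation by X_{t-k} and take expectations. With theta_0 = psi_0 = 1 and psi_j the MA(infinity) weights, this gives
  gamma(k) - sum_i phi_i gamma(k-i) = c_k,
  c_k = sigma^2 * sum_{j=k..q} theta_j psi_{j-k}   (c_k = 0 for k > q),
using gamma(-m) = gamma(m).
Pure AR (q = 0): c_0 = sigma^2 = 3, c_k = 0 for k >= 1.
Equations for k = 0 and k = 1 (AR order 1):
  gamma(0) = phi_1 gamma(1) + c_0
  gamma(1) = phi_1 gamma(0) + c_1
Substituting the second into the first: gamma(0) (1 - phi_1^2) = c_0 + phi_1 c_1, so
  gamma(0) = c_0 / (1 - phi_1^2) = 3 / (1 - (-0.86)^2) = 3 / 0.2604 = 11.520737.
  gamma(1) = phi_1 gamma(0) = (-0.86)(11.520737) = -9.907834.
Therefore gamma(1) = -9.9078 (to 4 decimal places).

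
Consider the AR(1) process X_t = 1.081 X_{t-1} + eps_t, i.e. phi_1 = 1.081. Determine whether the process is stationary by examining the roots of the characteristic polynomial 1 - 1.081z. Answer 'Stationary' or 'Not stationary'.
\text{Not stationary}

The AR(p) characteristic polynomial is P(z) = 1 - 1.081z.
Stationarity requires all roots to lie outside the unit circle, i.e. |z| > 1 for every root.
This is linear in z: 1 + (-1.081) z = 0  =>  z = -1/(-1.081) = 0.925069,  |z| = 0.925069.
Moduli of all roots: 0.9251.
All moduli strictly greater than 1? No.
Verdict: Not stationary.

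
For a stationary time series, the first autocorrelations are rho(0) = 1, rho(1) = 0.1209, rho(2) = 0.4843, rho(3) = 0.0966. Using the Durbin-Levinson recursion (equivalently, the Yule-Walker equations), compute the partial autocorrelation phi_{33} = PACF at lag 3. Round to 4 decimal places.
\phi_{33} = 0.0109

The PACF at lag k is phi_{kk}, the last component of the solution
to the Yule-Walker system G_k phi = r_k where
  (G_k)_{ij} = rho(|i - j|), (r_k)_i = rho(i), i,j = 1..k.
Equivalently, Durbin-Levinson gives phi_{kk} iteratively:
  phi_{11} = rho(1)
  phi_{kk} = [rho(k) - sum_{j=1..k-1} phi_{k-1,j} rho(k-j)]
            / [1 - sum_{j=1..k-1} phi_{k-1,j} rho(j)],
  phi_{k,j} = phi_{k-1,j} - phi_{kk} phi_{k-1,k-j},  j = 1..k-1.
Step k = 1:
  phi_11 = rho(1) = 0.1209.
Step k = 2:
  phi_22 = [rho(2) - phi_11 rho(1)] / [1 - phi_11 rho(1)] = [0.4843 - (0.1209)(0.1209)] / [1 - (0.1209)(0.1209)]
         = 0.46968319 / 0.98538319 = 0.47665.
  Update: phi_21 = phi_11 - phi_22 phi_11 = 0.1209 - (0.47665)(0.1209) = 0.063273.
Step k = 3:
  phi_33 = [rho(3) - phi_21 rho(2) - phi_22 rho(1)] / [1 - phi_21 rho(1) - phi_22 rho(2)]
    numerator   = 0.0966 - (0.063273)(0.4843) - (0.47665)(0.1209) = 0.00832988
    denominator = 1 - (0.063273)(0.1209) - (0.47665)(0.4843) = 0.76150856
  phi_33 = 0.00832988 / 0.76150856 = 0.0109.
Therefore phi_{33} = 0.0109.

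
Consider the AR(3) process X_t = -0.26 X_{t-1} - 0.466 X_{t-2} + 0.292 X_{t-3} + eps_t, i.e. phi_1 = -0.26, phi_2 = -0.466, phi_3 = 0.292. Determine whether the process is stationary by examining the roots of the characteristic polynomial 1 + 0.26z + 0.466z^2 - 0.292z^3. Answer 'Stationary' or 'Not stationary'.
\text{Stationary}

The AR(p) characteristic polynomial is P(z) = 1 + 0.26z + 0.466z^2 - 0.292z^3.
Stationarity requires all roots to lie outside the unit circle, i.e. |z| > 1 for every root.
Degree 3: look for a simple real root z0 first, then factor out (1 - z/z0) and solve the remaining quadratic.
Testing z0 = 2.5: P(2.5) = 1 + (0.26)(2.5) + (0.466)(2.5)^2 + (-0.292)(2.5)^3
  = 1 + (0.65) + (2.9125) + (-4.5625) = 0.  So z_0 = 2.5 is a root, |z_0| = 2.5.
Divide out the factor (1 - 0.4 z) = (1 - z/z0) (since 1/z0 = 0.4):
  P(z) = (1 - 0.4 z)(1 + (0.66) z + (0.73) z^2)
  [check: z-coef 0.66 - (0.4) = 0.26; z^2-coef 0.73 - (0.4)(0.66) = 0.466; z^3-coef -(0.4)(0.73) = -0.292.]
Remaining roots from the quadratic factor 1 + (0.66) z + (0.73) z^2:
  Set 1 + (0.66) z + (0.73) z^2 = 0, i.e. a z^2 + b z + c = 0 with a = 0.73, b = 0.66, c = 1.
  Discriminant D = b^2 - 4ac = (0.66)^2 - 4*(0.73)*1 = 0.4356 - (2.92) = -2.4844.
  D < 0, so the roots are the complex-conjugate pair z = (-b +/- i sqrt(-D)) / (2a) = -0.4521 +/- 1.0796i.
  For a conjugate pair |z|^2 = z * conj(z) = (product of roots) = c/a = 1/(0.73) = 1.369863, so |z| = sqrt(1.369863) = 1.1704 for both roots.
Moduli of all roots: 2.5000, 1.1704, 1.1704.
All moduli strictly greater than 1? Yes.
Verdict: Stationary.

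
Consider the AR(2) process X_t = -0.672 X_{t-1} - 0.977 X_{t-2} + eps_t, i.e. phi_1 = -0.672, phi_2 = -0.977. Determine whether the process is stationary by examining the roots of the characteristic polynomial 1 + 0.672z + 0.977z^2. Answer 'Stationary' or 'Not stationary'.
\text{Stationary}

The AR(p) characteristic polynomial is P(z) = 1 + 0.672z + 0.977z^2.
Stationarity requires all roots to lie outside the unit circle, i.e. |z| > 1 for every root.
Set 1 + (0.672) z + (0.977) z^2 = 0, i.e. a z^2 + b z + c = 0 with a = 0.977, b = 0.672, c = 1.
Discriminant D = b^2 - 4ac = (0.672)^2 - 4*(0.977)*1 = 0.451584 - (3.908) = -3.456416.
D < 0, so the roots are the complex-conjugate pair z = (-b +/- i sqrt(-D)) / (2a) = -0.3439 +/- 0.9515i.
For a conjugate pair |z|^2 = z * conj(z) = (product of roots) = c/a = 1/(0.977) = 1.023541, so |z| = sqrt(1.023541) = 1.0117 for both roots.
Moduli of all roots: 1.0117, 1.0117.
All moduli strictly greater than 1? Yes.
Verdict: Stationary.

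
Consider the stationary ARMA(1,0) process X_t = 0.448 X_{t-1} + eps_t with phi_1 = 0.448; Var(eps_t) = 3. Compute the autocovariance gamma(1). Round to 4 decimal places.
\gamma(1) = 1.6815

Multiply the model equation by X_{t-k} and take expectations. With theta_0 = psi_0 = 1 and psi_j the MA(infinity) weights, this gives
  gamma(k) - sum_i phi_i gamma(k-i) = c_k,
  c_k = sigma^2 * sum_{j=k..q} theta_j psi_{j-k}   (c_k = 0 for k > q),
using gamma(-m) = gamma(m).
Pure AR (q = 0): c_0 = sigma^2 = 3, c_k = 0 for k >= 1.
Equations for k = 0 and k = 1 (AR order 1):
  gamma(0) = phi_1 gamma(1) + c_0
  gamma(1) = phi_1 gamma(0) + c_1
Substituting the second into the first: gamma(0) (1 - phi_1^2) = c_0 + phi_1 c_1, so
  gamma(0) = c_0 / (1 - phi_1^2) = 3 / (1 - (0.448)^2) = 3 / 0.799296 = 3.753303.
  gamma(1) = phi_1 gamma(0) = (0.448)(3.753303) = 1.68148.
Therefore gamma(1) = 1.6815 (to 4 decimal places).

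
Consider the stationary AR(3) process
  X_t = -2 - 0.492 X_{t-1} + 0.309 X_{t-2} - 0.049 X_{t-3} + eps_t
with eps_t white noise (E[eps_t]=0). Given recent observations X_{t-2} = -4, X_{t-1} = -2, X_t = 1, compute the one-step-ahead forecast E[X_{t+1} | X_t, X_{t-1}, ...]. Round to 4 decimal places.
E[X_{t+1} \mid \mathcal F_t] = -2.9140

For an AR(p) model X_t = c + sum_i phi_i X_{t-i} + eps_t, the
one-step-ahead conditional mean is
  E[X_{t+1} | X_t, ...] = c + sum_i phi_i X_{t+1-i}.
Substitute known values:
  E[X_{t+1} | ...] = -2 + (-0.492) * (1) + (0.309) * (-2) + (-0.049) * (-4)
                   = -2.9140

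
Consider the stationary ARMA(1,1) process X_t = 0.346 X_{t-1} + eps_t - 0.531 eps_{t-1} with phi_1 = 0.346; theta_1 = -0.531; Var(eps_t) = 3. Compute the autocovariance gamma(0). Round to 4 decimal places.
\gamma(0) = 3.1166

Multiply the model equation by X_{t-k} and take expectations. With theta_0 = psi_0 = 1 and psi_j the MA(infinity) weights, this gives
  gamma(k) - sum_i phi_i gamma(k-i) = c_k,
  c_k = sigma^2 * sum_{j=k..q} theta_j psi_{j-k}   (c_k = 0 for k > q),
using gamma(-m) = gamma(m).
psi-weights needed (psi_j = theta_j + sum_i phi_i psi_{j-i}):
  psi_1 = theta_1 + phi_1 = -0.531 + (0.346) = -0.185
Right-hand sides:
  c_0 = sigma^2 (1 + theta_1 psi_1) = 3 * (1 + (-0.531)(-0.185)) = 3 * 1.098235 = 3.294705
  c_1 = sigma^2 theta_1 = 3 * (-0.531) = -1.593
  c_2 = 0
Equations for k = 0 and k = 1 (AR order 1):
  gamma(0) = phi_1 gamma(1) + c_0
  gamma(1) = phi_1 gamma(0) + c_1
Substituting the second into the first: gamma(0) (1 - phi_1^2) = c_0 + phi_1 c_1, so
  gamma(0) = (c_0 + phi_1 c_1) / (1 - phi_1^2) = (3.294705 + (0.346)(-1.593)) / (1 - (0.346)^2) = 2.743527 / 0.880284 = 3.116638.
Therefore gamma(0) = 3.1166 (to 4 decimal places).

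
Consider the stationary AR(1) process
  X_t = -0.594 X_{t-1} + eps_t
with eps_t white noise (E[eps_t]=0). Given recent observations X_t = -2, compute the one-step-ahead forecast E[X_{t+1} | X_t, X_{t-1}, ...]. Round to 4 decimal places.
E[X_{t+1} \mid \mathcal F_t] = 1.1880

For an AR(p) model X_t = c + sum_i phi_i X_{t-i} + eps_t, the
one-step-ahead conditional mean is
  E[X_{t+1} | X_t, ...] = c + sum_i phi_i X_{t+1-i}.
Substitute known values:
  E[X_{t+1} | ...] = (-0.594) * (-2)
                   = 1.1880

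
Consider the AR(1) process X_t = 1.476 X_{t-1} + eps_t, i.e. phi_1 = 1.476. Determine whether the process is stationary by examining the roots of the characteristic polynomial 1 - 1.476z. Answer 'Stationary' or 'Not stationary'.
\text{Not stationary}

The AR(p) characteristic polynomial is P(z) = 1 - 1.476z.
Stationarity requires all roots to lie outside the unit circle, i.e. |z| > 1 for every root.
This is linear in z: 1 + (-1.476) z = 0  =>  z = -1/(-1.476) = 0.677507,  |z| = 0.677507.
Moduli of all roots: 0.6775.
All moduli strictly greater than 1? No.
Verdict: Not stationary.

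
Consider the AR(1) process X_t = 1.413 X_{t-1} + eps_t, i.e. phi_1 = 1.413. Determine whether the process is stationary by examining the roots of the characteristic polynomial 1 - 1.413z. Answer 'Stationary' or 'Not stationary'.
\text{Not stationary}

The AR(p) characteristic polynomial is P(z) = 1 - 1.413z.
Stationarity requires all roots to lie outside the unit circle, i.e. |z| > 1 for every root.
This is linear in z: 1 + (-1.413) z = 0  =>  z = -1/(-1.413) = 0.707714,  |z| = 0.707714.
Moduli of all roots: 0.7077.
All moduli strictly greater than 1? No.
Verdict: Not stationary.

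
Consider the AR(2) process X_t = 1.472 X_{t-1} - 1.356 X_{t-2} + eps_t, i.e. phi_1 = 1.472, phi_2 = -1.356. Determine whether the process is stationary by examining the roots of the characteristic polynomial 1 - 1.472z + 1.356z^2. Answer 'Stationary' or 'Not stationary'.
\text{Not stationary}

The AR(p) characteristic polynomial is P(z) = 1 - 1.472z + 1.356z^2.
Stationarity requires all roots to lie outside the unit circle, i.e. |z| > 1 for every root.
Set 1 + (-1.472) z + (1.356) z^2 = 0, i.e. a z^2 + b z + c = 0 with a = 1.356, b = -1.472, c = 1.
Discriminant D = b^2 - 4ac = (-1.472)^2 - 4*(1.356)*1 = 2.166784 - (5.424) = -3.257216.
D < 0, so the roots are the complex-conjugate pair z = (-b +/- i sqrt(-D)) / (2a) = 0.5428 +/- 0.6655i.
For a conjugate pair |z|^2 = z * conj(z) = (product of roots) = c/a = 1/(1.356) = 0.737463, so |z| = sqrt(0.737463) = 0.8588 for both roots.
Moduli of all roots: 0.8588, 0.8588.
All moduli strictly greater than 1? No.
Verdict: Not stationary.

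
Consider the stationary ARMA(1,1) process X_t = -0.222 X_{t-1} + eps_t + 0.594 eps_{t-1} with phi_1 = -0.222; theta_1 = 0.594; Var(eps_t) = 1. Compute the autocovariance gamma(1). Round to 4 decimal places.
\gamma(1) = 0.3397

Multiply the model equation by X_{t-k} and take expectations. With theta_0 = psi_0 = 1 and psi_j the MA(infinity) weights, this gives
  gamma(k) - sum_i phi_i gamma(k-i) = c_k,
  c_k = sigma^2 * sum_{j=k..q} theta_j psi_{j-k}   (c_k = 0 for k > q),
using gamma(-m) = gamma(m).
psi-weights needed (psi_j = theta_j + sum_i phi_i psi_{j-i}):
  psi_1 = theta_1 + phi_1 = 0.594 + (-0.222) = 0.372
Right-hand sides:
  c_0 = sigma^2 (1 + theta_1 psi_1) = 1 * (1 + (0.594)(0.372)) = 1 * 1.220968 = 1.220968
  c_1 = sigma^2 theta_1 = 1 * (0.594) = 0.594
  c_2 = 0
Equations for k = 0 and k = 1 (AR order 1):
  gamma(0) = phi_1 gamma(1) + c_0
  gamma(1) = phi_1 gamma(0) + c_1
Substituting the second into the first: gamma(0) (1 - phi_1^2) = c_0 + phi_1 c_1, so
  gamma(0) = (c_0 + phi_1 c_1) / (1 - phi_1^2) = (1.220968 + (-0.222)(0.594)) / (1 - (-0.222)^2) = 1.0891 / 0.950716 = 1.145558.
  gamma(1) = phi_1 gamma(0) + c_1 = (-0.222)(1.145558) + (0.594) = 0.339686.
Therefore gamma(1) = 0.3397 (to 4 decimal places).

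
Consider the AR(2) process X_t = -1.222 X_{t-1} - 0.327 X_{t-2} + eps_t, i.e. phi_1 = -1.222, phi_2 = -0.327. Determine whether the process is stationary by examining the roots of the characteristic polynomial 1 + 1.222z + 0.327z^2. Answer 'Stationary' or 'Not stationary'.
\text{Stationary}

The AR(p) characteristic polynomial is P(z) = 1 + 1.222z + 0.327z^2.
Stationarity requires all roots to lie outside the unit circle, i.e. |z| > 1 for every root.
Set 1 + (1.222) z + (0.327) z^2 = 0, i.e. a z^2 + b z + c = 0 with a = 0.327, b = 1.222, c = 1.
Discriminant D = b^2 - 4ac = (1.222)^2 - 4*(0.327)*1 = 1.493284 - (1.308) = 0.185284.
D >= 0, so the roots are real: z = (-b +/- sqrt(D)) / (2a) = (-1.222 +/- 0.430446) / (0.654).
  z_1 = (-1.222 + 0.430446) / (0.654) = -1.2103,   |z_1| = 1.2103.
  z_2 = (-1.222 - 0.430446) / (0.654) = -2.5267,   |z_2| = 2.5267.
Moduli of all roots: 1.2103, 2.5267.
All moduli strictly greater than 1? Yes.
Verdict: Stationary.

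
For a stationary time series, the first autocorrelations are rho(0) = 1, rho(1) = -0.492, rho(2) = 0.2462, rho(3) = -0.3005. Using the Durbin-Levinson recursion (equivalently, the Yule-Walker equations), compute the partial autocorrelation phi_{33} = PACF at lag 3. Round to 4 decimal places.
\phi_{33} = -0.2340

The PACF at lag k is phi_{kk}, the last component of the solution
to the Yule-Walker system G_k phi = r_k where
  (G_k)_{ij} = rho(|i - j|), (r_k)_i = rho(i), i,j = 1..k.
Equivalently, Durbin-Levinson gives phi_{kk} iteratively:
  phi_{11} = rho(1)
  phi_{kk} = [rho(k) - sum_{j=1..k-1} phi_{k-1,j} rho(k-j)]
            / [1 - sum_{j=1..k-1} phi_{k-1,j} rho(j)],
  phi_{k,j} = phi_{k-1,j} - phi_{kk} phi_{k-1,k-j},  j = 1..k-1.
Step k = 1:
  phi_11 = rho(1) = -0.492.
Step k = 2:
  phi_22 = [rho(2) - phi_11 rho(1)] / [1 - phi_11 rho(1)] = [0.2462 - (-0.492)(-0.492)] / [1 - (-0.492)(-0.492)]
         = 0.004136 / 0.757936 = 0.005457.
  Update: phi_21 = phi_11 - phi_22 phi_11 = -0.492 - (0.005457)(-0.492) = -0.489315.
Step k = 3:
  phi_33 = [rho(3) - phi_21 rho(2) - phi_22 rho(1)] / [1 - phi_21 rho(1) - phi_22 rho(2)]
    numerator   = -0.3005 - (-0.489315)(0.2462) - (0.005457)(-0.492) = -0.17734579
    denominator = 1 - (-0.489315)(-0.492) - (0.005457)(0.2462) = 0.75791343
  phi_33 = -0.17734579 / 0.75791343 = -0.234.
Therefore phi_{33} = -0.2340.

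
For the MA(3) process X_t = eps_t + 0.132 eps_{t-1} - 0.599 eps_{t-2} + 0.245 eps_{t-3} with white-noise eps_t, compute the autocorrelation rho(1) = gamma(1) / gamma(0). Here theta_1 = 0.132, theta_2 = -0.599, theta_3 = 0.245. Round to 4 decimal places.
\rho(1) = -0.0653

For an MA(q) process with theta_0 = 1, the autocovariance is
  gamma(k) = sigma^2 * sum_{i=0..q-k} theta_i * theta_{i+k},
and rho(k) = gamma(k) / gamma(0). Sigma^2 cancels.
  numerator   = (1)*(0.132) + (0.132)*(-0.599) + (-0.599)*(0.245) = -0.093823.
  denominator = (1)^2 + (0.132)^2 + (-0.599)^2 + (0.245)^2 = 1.43625.
  rho(1) = -0.093823 / 1.43625 = -0.0653.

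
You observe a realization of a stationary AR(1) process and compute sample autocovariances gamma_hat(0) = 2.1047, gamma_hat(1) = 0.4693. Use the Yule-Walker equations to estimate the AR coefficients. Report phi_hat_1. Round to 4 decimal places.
\hat\phi_{1} = 0.2230

The Yule-Walker equations for an AR(p) process read, in matrix form,
  Gamma_p phi = r_p,   with   (Gamma_p)_{ij} = gamma(|i - j|),
                       (r_p)_i = gamma(i),   i,j = 1..p.
Substitute the sample gammas (Toeplitz matrix and right-hand side of size 1):
  Gamma_p = [[2.1047]]
  r_p     = [0.4693]
With p = 1 this is the single equation gamma(0) phi_1 = gamma(1):
  phi_hat_1 = gamma(1) / gamma(0) = 0.4693 / 2.1047 = 0.2230.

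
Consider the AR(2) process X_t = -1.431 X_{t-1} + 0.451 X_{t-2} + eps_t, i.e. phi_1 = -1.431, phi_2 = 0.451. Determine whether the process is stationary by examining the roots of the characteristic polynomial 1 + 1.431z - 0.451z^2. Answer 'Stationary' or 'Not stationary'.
\text{Not stationary}

The AR(p) characteristic polynomial is P(z) = 1 + 1.431z - 0.451z^2.
Stationarity requires all roots to lie outside the unit circle, i.e. |z| > 1 for every root.
Set 1 + (1.431) z + (-0.451) z^2 = 0, i.e. a z^2 + b z + c = 0 with a = -0.451, b = 1.431, c = 1.
Discriminant D = b^2 - 4ac = (1.431)^2 - 4*(-0.451)*1 = 2.047761 - (-1.804) = 3.851761.
D >= 0, so the roots are real: z = (-b +/- sqrt(D)) / (2a) = (-1.431 +/- 1.96259) / (-0.902).
  z_1 = (-1.431 + 1.96259) / (-0.902) = -0.5893,   |z_1| = 0.5893.
  z_2 = (-1.431 - 1.96259) / (-0.902) = 3.7623,   |z_2| = 3.7623.
Moduli of all roots: 0.5893, 3.7623.
All moduli strictly greater than 1? No.
Verdict: Not stationary.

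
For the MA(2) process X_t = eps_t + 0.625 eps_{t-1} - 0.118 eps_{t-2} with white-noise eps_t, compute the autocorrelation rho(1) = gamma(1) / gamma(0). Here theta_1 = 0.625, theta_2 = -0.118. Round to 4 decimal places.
\rho(1) = 0.3925

For an MA(q) process with theta_0 = 1, the autocovariance is
  gamma(k) = sigma^2 * sum_{i=0..q-k} theta_i * theta_{i+k},
and rho(k) = gamma(k) / gamma(0). Sigma^2 cancels.
  numerator   = (1)*(0.625) + (0.625)*(-0.118) = 0.55125.
  denominator = (1)^2 + (0.625)^2 + (-0.118)^2 = 1.404549.
  rho(1) = 0.55125 / 1.404549 = 0.3925.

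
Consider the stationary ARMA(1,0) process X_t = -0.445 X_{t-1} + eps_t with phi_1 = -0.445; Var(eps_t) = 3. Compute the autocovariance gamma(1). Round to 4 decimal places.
\gamma(1) = -1.6646

Multiply the model equation by X_{t-k} and take expectations. With theta_0 = psi_0 = 1 and psi_j the MA(infinity) weights, this gives
  gamma(k) - sum_i phi_i gamma(k-i) = c_k,
  c_k = sigma^2 * sum_{j=k..q} theta_j psi_{j-k}   (c_k = 0 for k > q),
using gamma(-m) = gamma(m).
Pure AR (q = 0): c_0 = sigma^2 = 3, c_k = 0 for k >= 1.
Equations for k = 0 and k = 1 (AR order 1):
  gamma(0) = phi_1 gamma(1) + c_0
  gamma(1) = phi_1 gamma(0) + c_1
Substituting the second into the first: gamma(0) (1 - phi_1^2) = c_0 + phi_1 c_1, so
  gamma(0) = c_0 / (1 - phi_1^2) = 3 / (1 - (-0.445)^2) = 3 / 0.801975 = 3.740765.
  gamma(1) = phi_1 gamma(0) = (-0.445)(3.740765) = -1.66464.
Therefore gamma(1) = -1.6646 (to 4 decimal places).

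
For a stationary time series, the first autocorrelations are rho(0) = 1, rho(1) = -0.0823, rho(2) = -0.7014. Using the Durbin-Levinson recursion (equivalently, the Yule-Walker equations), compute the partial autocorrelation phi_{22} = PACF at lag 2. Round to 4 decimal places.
\phi_{22} = -0.7130

The PACF at lag k is phi_{kk}, the last component of the solution
to the Yule-Walker system G_k phi = r_k where
  (G_k)_{ij} = rho(|i - j|), (r_k)_i = rho(i), i,j = 1..k.
Equivalently, Durbin-Levinson gives phi_{kk} iteratively:
  phi_{11} = rho(1)
  phi_{kk} = [rho(k) - sum_{j=1..k-1} phi_{k-1,j} rho(k-j)]
            / [1 - sum_{j=1..k-1} phi_{k-1,j} rho(j)],
  phi_{k,j} = phi_{k-1,j} - phi_{kk} phi_{k-1,k-j},  j = 1..k-1.
Step k = 1:
  phi_11 = rho(1) = -0.0823.
Step k = 2:
  phi_22 = [rho(2) - phi_11 rho(1)] / [1 - phi_11 rho(1)] = [-0.7014 - (-0.0823)(-0.0823)] / [1 - (-0.0823)(-0.0823)]
         = -0.70817329 / 0.99322671 = -0.713.
Therefore phi_{22} = -0.7130.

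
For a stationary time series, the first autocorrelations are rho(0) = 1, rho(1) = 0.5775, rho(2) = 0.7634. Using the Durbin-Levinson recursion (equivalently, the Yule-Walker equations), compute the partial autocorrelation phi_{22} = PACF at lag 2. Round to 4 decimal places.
\phi_{22} = 0.6450

The PACF at lag k is phi_{kk}, the last component of the solution
to the Yule-Walker system G_k phi = r_k where
  (G_k)_{ij} = rho(|i - j|), (r_k)_i = rho(i), i,j = 1..k.
Equivalently, Durbin-Levinson gives phi_{kk} iteratively:
  phi_{11} = rho(1)
  phi_{kk} = [rho(k) - sum_{j=1..k-1} phi_{k-1,j} rho(k-j)]
            / [1 - sum_{j=1..k-1} phi_{k-1,j} rho(j)],
  phi_{k,j} = phi_{k-1,j} - phi_{kk} phi_{k-1,k-j},  j = 1..k-1.
Step k = 1:
  phi_11 = rho(1) = 0.5775.
Step k = 2:
  phi_22 = [rho(2) - phi_11 rho(1)] / [1 - phi_11 rho(1)] = [0.7634 - (0.5775)(0.5775)] / [1 - (0.5775)(0.5775)]
         = 0.42989375 / 0.66649375 = 0.645.
Therefore phi_{22} = 0.6450.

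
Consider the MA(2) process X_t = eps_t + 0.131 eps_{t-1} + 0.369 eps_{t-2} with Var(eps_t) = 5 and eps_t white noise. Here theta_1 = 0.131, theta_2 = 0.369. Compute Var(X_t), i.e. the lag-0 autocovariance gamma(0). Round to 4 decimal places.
\gamma(0) = 5.7666

For an MA(q) process X_t = eps_t + sum_i theta_i eps_{t-i} with
Var(eps_t) = sigma^2, the variance is
  gamma(0) = sigma^2 * (1 + sum_i theta_i^2).
  sum_i theta_i^2 = (0.131)^2 + (0.369)^2 = 0.017161 + 0.136161 = 0.153322.
  gamma(0) = 5 * (1 + 0.153322) = 5 * 1.153322 = 5.76661, which rounds to 5.7666.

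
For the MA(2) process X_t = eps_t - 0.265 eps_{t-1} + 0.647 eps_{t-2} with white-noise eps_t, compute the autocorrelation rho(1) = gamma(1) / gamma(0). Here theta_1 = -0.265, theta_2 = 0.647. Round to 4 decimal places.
\rho(1) = -0.2932

For an MA(q) process with theta_0 = 1, the autocovariance is
  gamma(k) = sigma^2 * sum_{i=0..q-k} theta_i * theta_{i+k},
and rho(k) = gamma(k) / gamma(0). Sigma^2 cancels.
  numerator   = (1)*(-0.265) + (-0.265)*(0.647) = -0.436455.
  denominator = (1)^2 + (-0.265)^2 + (0.647)^2 = 1.488834.
  rho(1) = -0.436455 / 1.488834 = -0.2932.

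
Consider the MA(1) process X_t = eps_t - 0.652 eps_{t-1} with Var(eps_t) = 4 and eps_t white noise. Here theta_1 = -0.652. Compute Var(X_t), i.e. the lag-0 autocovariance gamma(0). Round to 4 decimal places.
\gamma(0) = 5.7004

For an MA(q) process X_t = eps_t + sum_i theta_i eps_{t-i} with
Var(eps_t) = sigma^2, the variance is
  gamma(0) = sigma^2 * (1 + sum_i theta_i^2).
  sum_i theta_i^2 = (-0.652)^2 = 0.425104.
  gamma(0) = 4 * (1 + 0.425104) = 4 * 1.425104 = 5.700416, which rounds to 5.7004.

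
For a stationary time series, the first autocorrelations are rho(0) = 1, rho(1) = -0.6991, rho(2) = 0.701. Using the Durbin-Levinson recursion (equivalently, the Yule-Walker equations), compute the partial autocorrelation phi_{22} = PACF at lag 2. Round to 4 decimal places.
\phi_{22} = 0.4152

The PACF at lag k is phi_{kk}, the last component of the solution
to the Yule-Walker system G_k phi = r_k where
  (G_k)_{ij} = rho(|i - j|), (r_k)_i = rho(i), i,j = 1..k.
Equivalently, Durbin-Levinson gives phi_{kk} iteratively:
  phi_{11} = rho(1)
  phi_{kk} = [rho(k) - sum_{j=1..k-1} phi_{k-1,j} rho(k-j)]
            / [1 - sum_{j=1..k-1} phi_{k-1,j} rho(j)],
  phi_{k,j} = phi_{k-1,j} - phi_{kk} phi_{k-1,k-j},  j = 1..k-1.
Step k = 1:
  phi_11 = rho(1) = -0.6991.
Step k = 2:
  phi_22 = [rho(2) - phi_11 rho(1)] / [1 - phi_11 rho(1)] = [0.701 - (-0.6991)(-0.6991)] / [1 - (-0.6991)(-0.6991)]
         = 0.21225919 / 0.51125919 = 0.4152.
Therefore phi_{22} = 0.4152.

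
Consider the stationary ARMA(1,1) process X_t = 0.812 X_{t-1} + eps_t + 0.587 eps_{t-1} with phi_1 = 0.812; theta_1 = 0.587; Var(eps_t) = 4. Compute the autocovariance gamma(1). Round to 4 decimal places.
\gamma(1) = 24.2570

Multiply the model equation by X_{t-k} and take expectations. With theta_0 = psi_0 = 1 and psi_j the MA(infinity) weights, this gives
  gamma(k) - sum_i phi_i gamma(k-i) = c_k,
  c_k = sigma^2 * sum_{j=k..q} theta_j psi_{j-k}   (c_k = 0 for k > q),
using gamma(-m) = gamma(m).
psi-weights needed (psi_j = theta_j + sum_i phi_i psi_{j-i}):
  psi_1 = theta_1 + phi_1 = 0.587 + (0.812) = 1.399
Right-hand sides:
  c_0 = sigma^2 (1 + theta_1 psi_1) = 4 * (1 + (0.587)(1.399)) = 4 * 1.821213 = 7.284852
  c_1 = sigma^2 theta_1 = 4 * (0.587) = 2.348
  c_2 = 0
Equations for k = 0 and k = 1 (AR order 1):
  gamma(0) = phi_1 gamma(1) + c_0
  gamma(1) = phi_1 gamma(0) + c_1
Substituting the second into the first: gamma(0) (1 - phi_1^2) = c_0 + phi_1 c_1, so
  gamma(0) = (c_0 + phi_1 c_1) / (1 - phi_1^2) = (7.284852 + (0.812)(2.348)) / (1 - (0.812)^2) = 9.191428 / 0.340656 = 26.981553.
  gamma(1) = phi_1 gamma(0) + c_1 = (0.812)(26.981553) + (2.348) = 24.257021.
Therefore gamma(1) = 24.2570 (to 4 decimal places).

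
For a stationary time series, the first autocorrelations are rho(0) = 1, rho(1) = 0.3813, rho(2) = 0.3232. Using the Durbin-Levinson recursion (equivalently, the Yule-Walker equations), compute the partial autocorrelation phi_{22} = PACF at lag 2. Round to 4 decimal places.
\phi_{22} = 0.2081

The PACF at lag k is phi_{kk}, the last component of the solution
to the Yule-Walker system G_k phi = r_k where
  (G_k)_{ij} = rho(|i - j|), (r_k)_i = rho(i), i,j = 1..k.
Equivalently, Durbin-Levinson gives phi_{kk} iteratively:
  phi_{11} = rho(1)
  phi_{kk} = [rho(k) - sum_{j=1..k-1} phi_{k-1,j} rho(k-j)]
            / [1 - sum_{j=1..k-1} phi_{k-1,j} rho(j)],
  phi_{k,j} = phi_{k-1,j} - phi_{kk} phi_{k-1,k-j},  j = 1..k-1.
Step k = 1:
  phi_11 = rho(1) = 0.3813.
Step k = 2:
  phi_22 = [rho(2) - phi_11 rho(1)] / [1 - phi_11 rho(1)] = [0.3232 - (0.3813)(0.3813)] / [1 - (0.3813)(0.3813)]
         = 0.17781031 / 0.85461031 = 0.2081.
Therefore phi_{22} = 0.2081.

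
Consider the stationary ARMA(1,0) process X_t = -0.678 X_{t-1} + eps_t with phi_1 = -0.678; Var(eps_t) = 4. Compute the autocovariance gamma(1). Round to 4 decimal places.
\gamma(1) = -5.0193

Multiply the model equation by X_{t-k} and take expectations. With theta_0 = psi_0 = 1 and psi_j the MA(infinity) weights, this gives
  gamma(k) - sum_i phi_i gamma(k-i) = c_k,
  c_k = sigma^2 * sum_{j=k..q} theta_j psi_{j-k}   (c_k = 0 for k > q),
using gamma(-m) = gamma(m).
Pure AR (q = 0): c_0 = sigma^2 = 4, c_k = 0 for k >= 1.
Equations for k = 0 and k = 1 (AR order 1):
  gamma(0) = phi_1 gamma(1) + c_0
  gamma(1) = phi_1 gamma(0) + c_1
Substituting the second into the first: gamma(0) (1 - phi_1^2) = c_0 + phi_1 c_1, so
  gamma(0) = c_0 / (1 - phi_1^2) = 4 / (1 - (-0.678)^2) = 4 / 0.540316 = 7.403075.
  gamma(1) = phi_1 gamma(0) = (-0.678)(7.403075) = -5.019285.
Therefore gamma(1) = -5.0193 (to 4 decimal places).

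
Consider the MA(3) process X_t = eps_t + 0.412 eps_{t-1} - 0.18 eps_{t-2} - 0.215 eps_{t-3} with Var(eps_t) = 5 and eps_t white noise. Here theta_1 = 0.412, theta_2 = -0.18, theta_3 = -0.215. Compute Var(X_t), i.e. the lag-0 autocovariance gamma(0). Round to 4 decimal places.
\gamma(0) = 6.2418

For an MA(q) process X_t = eps_t + sum_i theta_i eps_{t-i} with
Var(eps_t) = sigma^2, the variance is
  gamma(0) = sigma^2 * (1 + sum_i theta_i^2).
  sum_i theta_i^2 = (0.412)^2 + (-0.18)^2 + (-0.215)^2 = 0.169744 + 0.0324 + 0.046225 = 0.248369.
  gamma(0) = 5 * (1 + 0.248369) = 5 * 1.248369 = 6.241845, which rounds to 6.2418.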